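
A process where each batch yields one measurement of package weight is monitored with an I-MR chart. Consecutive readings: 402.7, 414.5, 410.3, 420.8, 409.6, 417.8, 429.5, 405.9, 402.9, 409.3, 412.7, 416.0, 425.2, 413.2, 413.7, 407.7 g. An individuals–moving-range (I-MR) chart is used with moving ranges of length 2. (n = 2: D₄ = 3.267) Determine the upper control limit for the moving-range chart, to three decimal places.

Moving ranges: 11.8, 4.2, 10.5, 11.2, 8.2, 11.7, 23.6, 3.0, 6.4, 3.4, 3.3, 9.2, 12.0, 0.5, 6.0; M̄R̄ = 125.0000 / 15 = 8.3333
UCL_MR = D₄·M̄R̄ = 3.267 × 8.3333 = 27.2250

27.225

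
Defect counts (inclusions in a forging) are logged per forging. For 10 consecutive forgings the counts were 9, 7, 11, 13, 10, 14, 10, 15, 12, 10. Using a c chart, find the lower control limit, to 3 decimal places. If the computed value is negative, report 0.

1.105

c̄ = (9 + 7 + 11 + 13 + 10 + 14 + 10 + 15 + 12 + 10) / 10 = 111 / 10 = 11.1000
LCL = c̄ − 3√c̄ = 11.1000 − 3 × 3.3317 = 1.1050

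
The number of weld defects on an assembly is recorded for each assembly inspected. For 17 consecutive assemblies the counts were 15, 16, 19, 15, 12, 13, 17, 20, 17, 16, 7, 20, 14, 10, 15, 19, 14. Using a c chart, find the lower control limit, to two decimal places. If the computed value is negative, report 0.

c̄ = (15 + 16 + 19 + 15 + 12 + 13 + 17 + 20 + 17 + 16 + 7 + 20 + 14 + 10 + 15 + 19 + 14) / 17 = 259 / 17 = 15.2353
LCL = c̄ − 3√c̄ = 15.2353 − 3 × 3.9032 = 3.5256

3.53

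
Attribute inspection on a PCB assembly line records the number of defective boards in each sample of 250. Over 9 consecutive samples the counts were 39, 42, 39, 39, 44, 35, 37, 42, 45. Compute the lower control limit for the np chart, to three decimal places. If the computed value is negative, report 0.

22.794

p̄ = Σdᵢ / (k·n) = 362 / (9 × 250) = 0.16089
LCL = np̄ − 3·√(np̄(1−p̄)) = 40.2222 − 3 × 5.8096 = 22.7936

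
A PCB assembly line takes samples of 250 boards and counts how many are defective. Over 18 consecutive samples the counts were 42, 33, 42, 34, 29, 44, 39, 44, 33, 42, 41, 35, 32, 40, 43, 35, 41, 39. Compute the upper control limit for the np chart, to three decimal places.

p̄ = Σdᵢ / (k·n) = 688 / (18 × 250) = 0.15289
UCL = np̄ + 3·√(np̄(1−p̄)) = 38.2222 + 3 × √(38.2222×0.84711) = 38.2222 + 3 × 5.6902 = 55.2928

55.293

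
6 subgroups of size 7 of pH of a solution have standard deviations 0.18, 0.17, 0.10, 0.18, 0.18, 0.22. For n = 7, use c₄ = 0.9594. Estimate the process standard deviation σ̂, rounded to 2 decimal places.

s̄ = (0.18 + 0.17 + 0.10 + 0.18 + 0.18 + 0.22) / 6 = 0.1717
σ̂ = s̄ / c₄ = 0.1717 / 0.9594 = 0.1789

0.18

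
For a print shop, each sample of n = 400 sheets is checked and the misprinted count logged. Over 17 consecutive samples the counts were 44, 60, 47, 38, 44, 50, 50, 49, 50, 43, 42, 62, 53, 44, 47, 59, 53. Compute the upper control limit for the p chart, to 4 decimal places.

p̄ = Σdᵢ / (k·n) = 835 / (17 × 400) = 0.12279
UCL = p̄ + 3·√(p̄(1−p̄)/n) = 0.12279 + 3 × √(0.12279×0.87721/400) = 0.12279 + 3 × 0.01641 = 0.17202

0.1720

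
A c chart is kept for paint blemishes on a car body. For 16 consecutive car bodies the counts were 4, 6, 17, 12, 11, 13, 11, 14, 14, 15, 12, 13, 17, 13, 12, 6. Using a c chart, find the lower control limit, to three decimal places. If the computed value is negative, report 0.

1.537

c̄ = (4 + 6 + 17 + 12 + 11 + 13 + 11 + 14 + 14 + 15 + 12 + 13 + 17 + 13 + 12 + 6) / 16 = 190 / 16 = 11.8750
LCL = c̄ − 3√c̄ = 11.8750 − 3 × 3.4460 = 1.5370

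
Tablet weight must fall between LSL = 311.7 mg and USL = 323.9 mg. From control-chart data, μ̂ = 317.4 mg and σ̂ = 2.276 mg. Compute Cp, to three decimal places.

Cp = (USL − LSL) / (6σ̂) = (323.9 − 311.7) / (6 × 2.276) = 12.2000 / 13.6560 = 0.8934

0.893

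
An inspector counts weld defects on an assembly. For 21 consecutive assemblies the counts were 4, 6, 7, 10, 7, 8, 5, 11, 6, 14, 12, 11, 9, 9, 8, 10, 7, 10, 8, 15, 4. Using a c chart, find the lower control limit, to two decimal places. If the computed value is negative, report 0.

c̄ = (4 + 6 + 7 + 10 + 7 + 8 + 5 + 11 + 6 + 14 + 12 + 11 + 9 + 9 + 8 + 10 + 7 + 10 + 8 + 15 + 4) / 21 = 181 / 21 = 8.6190
LCL = c̄ − 3√c̄ = 8.6190 − 3 × 2.9358 = -0.1884 → 0 (cannot be negative)

0.00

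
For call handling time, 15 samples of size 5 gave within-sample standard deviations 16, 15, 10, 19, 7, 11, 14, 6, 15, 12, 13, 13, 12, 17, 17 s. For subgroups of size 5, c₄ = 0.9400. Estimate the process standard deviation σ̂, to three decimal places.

13.972

s̄ = (16 + 15 + 10 + 19 + 7 + 11 + 14 + 6 + 15 + 12 + 13 + 13 + 12 + 17 + 17) / 15 = 13.1333
σ̂ = s̄ / c₄ = 13.1333 / 0.9400 = 13.9716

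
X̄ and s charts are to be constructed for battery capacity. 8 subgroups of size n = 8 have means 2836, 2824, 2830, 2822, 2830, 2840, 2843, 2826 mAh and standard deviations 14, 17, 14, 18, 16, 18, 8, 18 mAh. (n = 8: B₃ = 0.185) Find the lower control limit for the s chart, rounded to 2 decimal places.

s̄ = (14 + 17 + 14 + 18 + 16 + 18 + 8 + 18) / 8 = 15.3750
LCL_s = B₃·s̄ = 0.185 × 15.3750 = 2.8444

2.84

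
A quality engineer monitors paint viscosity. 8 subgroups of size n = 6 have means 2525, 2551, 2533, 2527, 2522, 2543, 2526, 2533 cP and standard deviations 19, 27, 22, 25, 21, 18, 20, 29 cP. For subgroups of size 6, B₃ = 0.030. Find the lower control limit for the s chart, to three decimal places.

0.679

s̄ = (19 + 27 + 22 + 25 + 21 + 18 + 20 + 29) / 8 = 22.6250
LCL_s = B₃·s̄ = 0.030 × 22.6250 = 0.6787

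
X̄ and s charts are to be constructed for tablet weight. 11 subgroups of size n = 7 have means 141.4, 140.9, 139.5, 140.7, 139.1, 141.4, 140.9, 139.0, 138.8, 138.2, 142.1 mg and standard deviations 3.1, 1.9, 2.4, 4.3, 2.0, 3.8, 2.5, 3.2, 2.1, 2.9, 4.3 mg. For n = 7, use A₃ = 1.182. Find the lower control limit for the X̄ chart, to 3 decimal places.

X̄̄ = (141.4 + 140.9 + 139.5 + 140.7 + 139.1 + 141.4 + 140.9 + 139.0 + 138.8 + 138.2 + 142.1) / 11 = 140.1818
s̄ = (3.1 + 1.9 + 2.4 + 4.3 + 2.0 + 3.8 + 2.5 + 3.2 + 2.1 + 2.9 + 4.3) / 11 = 2.9545
LCL = X̄̄ − A₃·s̄ = 140.1818 − 1.182 × 2.9545 = 136.6895

136.690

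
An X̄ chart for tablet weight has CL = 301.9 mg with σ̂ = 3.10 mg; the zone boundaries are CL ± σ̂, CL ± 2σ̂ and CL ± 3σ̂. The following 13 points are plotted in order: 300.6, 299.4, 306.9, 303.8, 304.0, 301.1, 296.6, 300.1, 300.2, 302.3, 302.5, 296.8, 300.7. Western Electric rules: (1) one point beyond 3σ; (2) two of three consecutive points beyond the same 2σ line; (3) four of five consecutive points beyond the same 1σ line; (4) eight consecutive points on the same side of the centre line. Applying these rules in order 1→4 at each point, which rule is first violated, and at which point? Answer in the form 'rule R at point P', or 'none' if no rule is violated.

none

Zone of each point (C = within 1σ̂, B = 1σ̂–2σ̂, A = 2σ̂–3σ̂, * = beyond 3σ̂; sign = side of CL): 1:-C, 2:-C, 3:+B, 4:+C, 5:+C, 6:-C, 7:-B, 8:-C, 9:-C, 10:+C, 11:+C, 12:-B, 13:-C
No rule fires across all 13 points.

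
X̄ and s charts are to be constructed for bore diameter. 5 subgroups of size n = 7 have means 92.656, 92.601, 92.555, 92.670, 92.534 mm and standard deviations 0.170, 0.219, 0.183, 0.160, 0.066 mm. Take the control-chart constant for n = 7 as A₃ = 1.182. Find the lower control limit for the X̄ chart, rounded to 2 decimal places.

92.41

X̄̄ = (92.656 + 92.601 + 92.555 + 92.670 + 92.534) / 5 = 92.6032
s̄ = (0.170 + 0.219 + 0.183 + 0.160 + 0.066) / 5 = 0.1596
LCL = X̄̄ − A₃·s̄ = 92.6032 − 1.182 × 0.1596 = 92.4146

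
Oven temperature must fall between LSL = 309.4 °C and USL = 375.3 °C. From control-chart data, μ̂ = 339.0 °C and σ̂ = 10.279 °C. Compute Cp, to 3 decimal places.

1.069

Cp = (USL − LSL) / (6σ̂) = (375.3 − 309.4) / (6 × 10.279) = 65.9000 / 61.6740 = 1.0685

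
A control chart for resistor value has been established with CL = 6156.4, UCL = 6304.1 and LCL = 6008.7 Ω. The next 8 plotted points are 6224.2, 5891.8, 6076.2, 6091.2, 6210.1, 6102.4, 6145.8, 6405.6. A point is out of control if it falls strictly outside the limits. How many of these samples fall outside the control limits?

2

Compare each point to [6008.7, 6304.1]: sample 2 = 5891.8 < LCL; sample 8 = 6405.6 > UCL.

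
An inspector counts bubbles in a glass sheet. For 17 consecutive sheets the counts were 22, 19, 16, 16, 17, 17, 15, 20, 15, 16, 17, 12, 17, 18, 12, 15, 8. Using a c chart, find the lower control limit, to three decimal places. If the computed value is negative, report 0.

c̄ = (22 + 19 + 16 + 16 + 17 + 17 + 15 + 20 + 15 + 16 + 17 + 12 + 17 + 18 + 12 + 15 + 8) / 17 = 272 / 17 = 16.0000
LCL = c̄ − 3√c̄ = 16.0000 − 3 × 4.0000 = 4.0000

4.000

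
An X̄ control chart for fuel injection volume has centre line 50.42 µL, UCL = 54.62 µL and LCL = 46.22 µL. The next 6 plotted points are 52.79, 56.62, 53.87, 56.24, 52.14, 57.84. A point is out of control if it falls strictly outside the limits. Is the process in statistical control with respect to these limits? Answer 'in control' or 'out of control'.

Compare each point to [46.22, 54.62]: sample 2 = 56.62 > UCL; sample 4 = 56.24 > UCL; sample 6 = 57.84 > UCL.

out of control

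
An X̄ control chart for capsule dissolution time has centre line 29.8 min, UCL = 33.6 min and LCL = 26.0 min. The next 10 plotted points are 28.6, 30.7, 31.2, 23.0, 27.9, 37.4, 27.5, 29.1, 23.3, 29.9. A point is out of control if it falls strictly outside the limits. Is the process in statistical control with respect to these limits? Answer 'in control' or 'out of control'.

Compare each point to [26.0, 33.6]: sample 4 = 23.0 < LCL; sample 6 = 37.4 > UCL; sample 9 = 23.3 < LCL.

out of control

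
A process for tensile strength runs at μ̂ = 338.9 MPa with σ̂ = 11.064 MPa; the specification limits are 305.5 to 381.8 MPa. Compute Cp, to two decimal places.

Cp = (USL − LSL) / (6σ̂) = (381.8 − 305.5) / (6 × 11.064) = 76.3000 / 66.3840 = 1.1494

1.15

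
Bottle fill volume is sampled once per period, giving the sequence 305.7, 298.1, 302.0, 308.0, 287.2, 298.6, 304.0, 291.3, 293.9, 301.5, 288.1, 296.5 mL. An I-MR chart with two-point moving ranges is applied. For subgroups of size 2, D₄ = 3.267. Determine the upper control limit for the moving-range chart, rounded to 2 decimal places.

29.64

Moving ranges: 7.6, 3.9, 6.0, 20.8, 11.4, 5.4, 12.7, 2.6, 7.6, 13.4, 8.4; M̄R̄ = 99.8000 / 11 = 9.0727
UCL_MR = D₄·M̄R̄ = 3.267 × 9.0727 = 29.6406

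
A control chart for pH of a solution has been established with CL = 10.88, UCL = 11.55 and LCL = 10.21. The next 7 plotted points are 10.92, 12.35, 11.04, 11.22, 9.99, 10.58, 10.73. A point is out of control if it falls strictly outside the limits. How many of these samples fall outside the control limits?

2

Compare each point to [10.21, 11.55]: sample 2 = 12.35 > UCL; sample 5 = 9.99 < LCL.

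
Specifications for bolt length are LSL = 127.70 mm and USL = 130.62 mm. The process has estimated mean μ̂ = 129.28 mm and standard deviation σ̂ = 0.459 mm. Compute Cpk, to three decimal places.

0.973

Cpu = (USL − μ̂) / (3σ̂) = (130.62 − 129.28) / (3 × 0.459) = 0.9731; Cpl = (μ̂ − LSL) / (3σ̂) = (129.28 − 127.70) / (3 × 0.459) = 1.1474; Cpk = min(Cpu, Cpl) = 0.9731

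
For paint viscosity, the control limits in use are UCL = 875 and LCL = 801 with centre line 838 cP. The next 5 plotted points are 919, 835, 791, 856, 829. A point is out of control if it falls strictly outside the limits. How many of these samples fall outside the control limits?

2

Compare each point to [801, 875]: sample 1 = 919 > UCL; sample 3 = 791 < LCL.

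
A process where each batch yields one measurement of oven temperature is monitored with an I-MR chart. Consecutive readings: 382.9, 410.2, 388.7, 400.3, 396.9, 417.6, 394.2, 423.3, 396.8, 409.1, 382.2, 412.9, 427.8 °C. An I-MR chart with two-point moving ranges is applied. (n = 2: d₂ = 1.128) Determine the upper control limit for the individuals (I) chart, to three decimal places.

X̄ = (382.9 + 410.2 + 388.7 + 400.3 + 396.9 + 417.6 + 394.2 + 423.3 + 396.8 + 409.1 + 382.2 + 412.9 + 427.8) / 13 = 403.3000
Moving ranges: 27.3, 21.5, 11.6, 3.4, 20.7, 23.4, 29.1, 26.5, 12.3, 26.9, 30.7, 14.9; M̄R̄ = 248.3000 / 12 = 20.6917
UCL = X̄ + 3·M̄R̄/d₂ = 403.3000 + 3 × 20.6917 / 1.128 = 458.3310

458.331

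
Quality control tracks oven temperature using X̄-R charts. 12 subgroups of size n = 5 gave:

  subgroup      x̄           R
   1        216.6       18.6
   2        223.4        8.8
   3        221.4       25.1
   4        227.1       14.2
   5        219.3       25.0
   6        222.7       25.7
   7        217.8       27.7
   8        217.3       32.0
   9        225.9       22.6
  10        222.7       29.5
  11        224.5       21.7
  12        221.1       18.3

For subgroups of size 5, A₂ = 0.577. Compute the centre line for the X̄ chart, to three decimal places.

221.650

X̄̄ = (216.6 + 223.4 + 221.4 + 227.1 + 219.3 + 222.7 + 217.8 + 217.3 + 225.9 + 222.7 + 224.5 + 221.1) / 12 = 2659.8000 / 12 = 221.6500
CL = X̄̄ = 221.6500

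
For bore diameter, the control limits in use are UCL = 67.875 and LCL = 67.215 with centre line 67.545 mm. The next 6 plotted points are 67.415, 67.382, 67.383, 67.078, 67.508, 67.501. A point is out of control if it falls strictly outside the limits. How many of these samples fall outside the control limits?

1

Compare each point to [67.215, 67.875]: sample 4 = 67.078 < LCL.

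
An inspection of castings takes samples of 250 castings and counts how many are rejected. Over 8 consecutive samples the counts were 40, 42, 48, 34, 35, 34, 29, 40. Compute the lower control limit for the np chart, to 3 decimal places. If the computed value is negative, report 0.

20.766

p̄ = Σdᵢ / (k·n) = 302 / (8 × 250) = 0.15100
LCL = np̄ − 3·√(np̄(1−p̄)) = 37.7500 − 3 × 5.6612 = 20.7663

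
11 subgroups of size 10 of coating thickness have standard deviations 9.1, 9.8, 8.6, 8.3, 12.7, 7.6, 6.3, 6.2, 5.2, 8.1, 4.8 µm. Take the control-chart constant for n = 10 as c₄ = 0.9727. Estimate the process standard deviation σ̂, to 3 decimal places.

8.103

s̄ = (9.1 + 9.8 + 8.6 + 8.3 + 12.7 + 7.6 + 6.3 + 6.2 + 5.2 + 8.1 + 4.8) / 11 = 7.8818
σ̂ = s̄ / c₄ = 7.8818 / 0.9727 = 8.1030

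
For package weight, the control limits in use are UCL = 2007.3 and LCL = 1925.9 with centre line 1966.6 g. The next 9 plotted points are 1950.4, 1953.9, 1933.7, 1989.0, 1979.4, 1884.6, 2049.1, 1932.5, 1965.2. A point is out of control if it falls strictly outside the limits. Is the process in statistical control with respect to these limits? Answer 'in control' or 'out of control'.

out of control

Compare each point to [1925.9, 2007.3]: sample 6 = 1884.6 < LCL; sample 7 = 2049.1 > UCL.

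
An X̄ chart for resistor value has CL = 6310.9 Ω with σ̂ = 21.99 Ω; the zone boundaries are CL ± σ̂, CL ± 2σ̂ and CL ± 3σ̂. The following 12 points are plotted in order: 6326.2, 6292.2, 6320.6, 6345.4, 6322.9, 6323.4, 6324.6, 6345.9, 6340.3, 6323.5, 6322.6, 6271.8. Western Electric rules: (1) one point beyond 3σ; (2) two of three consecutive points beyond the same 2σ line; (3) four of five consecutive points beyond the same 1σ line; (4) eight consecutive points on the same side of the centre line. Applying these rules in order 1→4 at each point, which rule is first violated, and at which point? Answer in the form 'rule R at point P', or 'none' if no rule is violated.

rule 4 at point 10

Zone of each point (C = within 1σ̂, B = 1σ̂–2σ̂, A = 2σ̂–3σ̂, * = beyond 3σ̂; sign = side of CL): 1:+C, 2:-C, 3:+C, 4:+B, 5:+C, 6:+C, 7:+C, 8:+B, 9:+B, 10:+C, 11:+C, 12:-B
Rule 4 (eight consecutive points on the same side of the centre line) is satisfied at point 10.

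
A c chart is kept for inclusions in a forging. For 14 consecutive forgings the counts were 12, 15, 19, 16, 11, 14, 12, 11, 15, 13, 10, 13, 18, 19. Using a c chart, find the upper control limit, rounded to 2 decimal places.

25.42

c̄ = (12 + 15 + 19 + 16 + 11 + 14 + 12 + 11 + 15 + 13 + 10 + 13 + 18 + 19) / 14 = 198 / 14 = 14.1429
UCL = c̄ + 3√c̄ = 14.1429 + 3 × √14.1429 = 14.1429 + 3 × 3.7607 = 25.4250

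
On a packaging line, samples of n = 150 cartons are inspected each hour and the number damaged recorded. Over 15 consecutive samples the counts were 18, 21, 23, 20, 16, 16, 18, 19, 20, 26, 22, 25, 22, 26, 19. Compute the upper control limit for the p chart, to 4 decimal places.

p̄ = Σdᵢ / (k·n) = 311 / (15 × 150) = 0.13822
UCL = p̄ + 3·√(p̄(1−p̄)/n) = 0.13822 + 3 × √(0.13822×0.86178/150) = 0.13822 + 3 × 0.02818 = 0.22276

0.2228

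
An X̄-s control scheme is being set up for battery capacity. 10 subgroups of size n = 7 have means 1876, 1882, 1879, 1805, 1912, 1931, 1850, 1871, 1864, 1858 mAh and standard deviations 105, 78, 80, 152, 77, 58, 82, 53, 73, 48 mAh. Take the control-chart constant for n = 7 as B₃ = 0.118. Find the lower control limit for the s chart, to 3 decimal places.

9.511

s̄ = (105 + 78 + 80 + 152 + 77 + 58 + 82 + 53 + 73 + 48) / 10 = 80.6000
LCL_s = B₃·s̄ = 0.118 × 80.6000 = 9.5108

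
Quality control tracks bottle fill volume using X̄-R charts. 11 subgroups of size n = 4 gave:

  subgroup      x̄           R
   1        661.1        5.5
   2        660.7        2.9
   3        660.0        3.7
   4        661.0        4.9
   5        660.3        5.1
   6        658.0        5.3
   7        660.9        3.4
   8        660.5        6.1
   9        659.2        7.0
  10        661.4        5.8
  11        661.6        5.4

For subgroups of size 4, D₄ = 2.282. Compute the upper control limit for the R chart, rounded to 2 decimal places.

11.43

R̄ = (5.5 + 2.9 + 3.7 + 4.9 + 5.1 + 5.3 + 3.4 + 6.1 + 7.0 + 5.8 + 5.4) / 11 = 55.1000 / 11 = 5.0091
UCL_R = D₄·R̄ = 2.282 × 5.0091 = 11.4307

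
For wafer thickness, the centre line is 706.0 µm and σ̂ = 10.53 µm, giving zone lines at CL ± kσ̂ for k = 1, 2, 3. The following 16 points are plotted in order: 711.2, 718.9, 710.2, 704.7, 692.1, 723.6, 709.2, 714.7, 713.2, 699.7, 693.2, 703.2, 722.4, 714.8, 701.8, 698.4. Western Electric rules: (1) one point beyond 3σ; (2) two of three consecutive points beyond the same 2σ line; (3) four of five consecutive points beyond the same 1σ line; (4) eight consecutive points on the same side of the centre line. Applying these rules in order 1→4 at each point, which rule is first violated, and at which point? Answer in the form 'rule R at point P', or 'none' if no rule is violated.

Zone of each point (C = within 1σ̂, B = 1σ̂–2σ̂, A = 2σ̂–3σ̂, * = beyond 3σ̂; sign = side of CL): 1:+C, 2:+B, 3:+C, 4:-C, 5:-B, 6:+B, 7:+C, 8:+C, 9:+C, 10:-C, 11:-B, 12:-C, 13:+B, 14:+C, 15:-C, 16:-C
No rule fires across all 16 points.

none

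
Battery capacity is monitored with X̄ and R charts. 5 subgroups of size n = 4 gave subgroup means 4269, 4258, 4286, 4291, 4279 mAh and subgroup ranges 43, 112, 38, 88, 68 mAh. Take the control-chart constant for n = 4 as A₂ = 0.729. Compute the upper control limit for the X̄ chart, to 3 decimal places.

4327.484

X̄̄ = (4269 + 4258 + 4286 + 4291 + 4279) / 5 = 21383.0000 / 5 = 4276.6000
R̄ = (43 + 112 + 38 + 88 + 68) / 5 = 349.0000 / 5 = 69.8000
UCL = X̄̄ + A₂·R̄ = 4276.6000 + 0.729 × 69.8000 = 4327.4842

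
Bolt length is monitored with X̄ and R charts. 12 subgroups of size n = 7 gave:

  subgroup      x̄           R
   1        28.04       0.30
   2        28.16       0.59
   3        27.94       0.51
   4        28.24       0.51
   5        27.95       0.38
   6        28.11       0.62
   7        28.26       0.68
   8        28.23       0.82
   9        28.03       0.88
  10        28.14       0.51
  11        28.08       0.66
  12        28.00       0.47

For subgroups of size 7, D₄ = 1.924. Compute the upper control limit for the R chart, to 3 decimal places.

R̄ = (0.30 + 0.59 + 0.51 + 0.51 + 0.38 + 0.62 + 0.68 + 0.82 + 0.88 + 0.51 + 0.66 + 0.47) / 12 = 6.9300 / 12 = 0.5775
UCL_R = D₄·R̄ = 1.924 × 0.5775 = 1.1111

1.111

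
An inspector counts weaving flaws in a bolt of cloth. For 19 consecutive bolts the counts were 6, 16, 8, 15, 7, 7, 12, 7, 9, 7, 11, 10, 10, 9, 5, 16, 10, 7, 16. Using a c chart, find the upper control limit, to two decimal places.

19.33

c̄ = (6 + 16 + 8 + 15 + 7 + 7 + 12 + 7 + 9 + 7 + 11 + 10 + 10 + 9 + 5 + 16 + 10 + 7 + 16) / 19 = 188 / 19 = 9.8947
UCL = c̄ + 3√c̄ = 9.8947 + 3 × √9.8947 = 9.8947 + 3 × 3.1456 = 19.3315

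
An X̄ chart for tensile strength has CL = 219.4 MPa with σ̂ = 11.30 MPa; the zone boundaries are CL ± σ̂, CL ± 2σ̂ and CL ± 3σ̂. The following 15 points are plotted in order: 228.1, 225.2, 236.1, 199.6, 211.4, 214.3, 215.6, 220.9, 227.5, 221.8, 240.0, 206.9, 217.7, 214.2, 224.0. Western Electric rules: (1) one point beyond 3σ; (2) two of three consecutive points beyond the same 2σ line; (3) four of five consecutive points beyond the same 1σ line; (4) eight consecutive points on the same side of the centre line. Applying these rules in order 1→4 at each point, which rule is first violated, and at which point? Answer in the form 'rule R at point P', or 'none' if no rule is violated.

none

Zone of each point (C = within 1σ̂, B = 1σ̂–2σ̂, A = 2σ̂–3σ̂, * = beyond 3σ̂; sign = side of CL): 1:+C, 2:+C, 3:+B, 4:-B, 5:-C, 6:-C, 7:-C, 8:+C, 9:+C, 10:+C, 11:+B, 12:-B, 13:-C, 14:-C, 15:+C
No rule fires across all 15 points.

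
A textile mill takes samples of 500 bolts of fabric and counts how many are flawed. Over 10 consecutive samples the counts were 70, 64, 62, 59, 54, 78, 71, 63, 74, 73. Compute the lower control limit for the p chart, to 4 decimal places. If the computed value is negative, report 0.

0.0880

p̄ = Σdᵢ / (k·n) = 668 / (10 × 500) = 0.13360
LCL = p̄ − 3·√(p̄(1−p̄)/n) = 0.13360 − 3 × 0.01522 = 0.08795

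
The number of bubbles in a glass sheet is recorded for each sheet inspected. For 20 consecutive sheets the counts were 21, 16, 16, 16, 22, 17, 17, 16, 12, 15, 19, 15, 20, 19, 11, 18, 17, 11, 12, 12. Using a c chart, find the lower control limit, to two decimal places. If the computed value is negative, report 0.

4.06

c̄ = (21 + 16 + 16 + 16 + 22 + 17 + 17 + 16 + 12 + 15 + 19 + 15 + 20 + 19 + 11 + 18 + 17 + 11 + 12 + 12) / 20 = 322 / 20 = 16.1000
LCL = c̄ − 3√c̄ = 16.1000 − 3 × 4.0125 = 4.0626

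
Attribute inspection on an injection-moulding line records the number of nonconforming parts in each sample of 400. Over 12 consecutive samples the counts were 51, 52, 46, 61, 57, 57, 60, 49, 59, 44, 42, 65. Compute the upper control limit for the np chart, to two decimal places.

p̄ = Σdᵢ / (k·n) = 643 / (12 × 400) = 0.13396
UCL = np̄ + 3·√(np̄(1−p̄)) = 53.5833 + 3 × √(53.5833×0.86604) = 53.5833 + 3 × 6.8122 = 74.0198

74.02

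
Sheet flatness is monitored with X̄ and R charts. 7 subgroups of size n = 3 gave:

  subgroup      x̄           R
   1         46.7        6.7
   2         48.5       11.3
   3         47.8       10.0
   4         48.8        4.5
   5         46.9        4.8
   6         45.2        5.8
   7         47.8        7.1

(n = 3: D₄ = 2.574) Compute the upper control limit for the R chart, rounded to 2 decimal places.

R̄ = (6.7 + 11.3 + 10.0 + 4.5 + 4.8 + 5.8 + 7.1) / 7 = 50.2000 / 7 = 7.1714
UCL_R = D₄·R̄ = 2.574 × 7.1714 = 18.4593

18.46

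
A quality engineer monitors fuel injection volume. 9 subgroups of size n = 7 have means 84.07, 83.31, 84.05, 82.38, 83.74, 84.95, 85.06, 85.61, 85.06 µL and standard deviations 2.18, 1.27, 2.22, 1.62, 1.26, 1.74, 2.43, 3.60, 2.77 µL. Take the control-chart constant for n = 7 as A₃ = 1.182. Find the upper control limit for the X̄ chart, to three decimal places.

X̄̄ = (84.07 + 83.31 + 84.05 + 82.38 + 83.74 + 84.95 + 85.06 + 85.61 + 85.06) / 9 = 84.2478
s̄ = (2.18 + 1.27 + 2.22 + 1.62 + 1.26 + 1.74 + 2.43 + 3.60 + 2.77) / 9 = 2.1211
UCL = X̄̄ + A₃·s̄ = 84.2478 + 1.182 × 2.1211 = 86.7549

86.755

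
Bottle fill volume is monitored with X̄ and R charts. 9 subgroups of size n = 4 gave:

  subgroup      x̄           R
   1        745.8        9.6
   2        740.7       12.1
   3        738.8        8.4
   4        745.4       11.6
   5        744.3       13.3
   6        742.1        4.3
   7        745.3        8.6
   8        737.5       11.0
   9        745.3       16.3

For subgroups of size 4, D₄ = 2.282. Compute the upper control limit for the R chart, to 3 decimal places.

R̄ = (9.6 + 12.1 + 8.4 + 11.6 + 13.3 + 4.3 + 8.6 + 11.0 + 16.3) / 9 = 95.2000 / 9 = 10.5778
UCL_R = D₄·R̄ = 2.282 × 10.5778 = 24.1385

24.138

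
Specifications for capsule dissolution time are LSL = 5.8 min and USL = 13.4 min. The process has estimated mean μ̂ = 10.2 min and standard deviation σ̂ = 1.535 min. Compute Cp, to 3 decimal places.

0.825

Cp = (USL − LSL) / (6σ̂) = (13.4 − 5.8) / (6 × 1.535) = 7.6000 / 9.2100 = 0.8252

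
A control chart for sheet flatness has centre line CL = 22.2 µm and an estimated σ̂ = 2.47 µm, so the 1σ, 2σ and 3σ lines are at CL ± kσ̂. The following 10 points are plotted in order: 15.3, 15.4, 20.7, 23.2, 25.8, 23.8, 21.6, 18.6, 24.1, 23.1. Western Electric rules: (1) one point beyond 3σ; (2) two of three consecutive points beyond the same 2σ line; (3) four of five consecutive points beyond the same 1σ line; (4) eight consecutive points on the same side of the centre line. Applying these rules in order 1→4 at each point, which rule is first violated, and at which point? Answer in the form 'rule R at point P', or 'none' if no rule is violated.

Zone of each point (C = within 1σ̂, B = 1σ̂–2σ̂, A = 2σ̂–3σ̂, * = beyond 3σ̂; sign = side of CL): 1:-A, 2:-A, 3:-C, 4:+C, 5:+B, 6:+C, 7:-C, 8:-B, 9:+C, 10:+C
Rule 2 (two of three consecutive points beyond the same 2σ limit) is satisfied at point 2.

rule 2 at point 2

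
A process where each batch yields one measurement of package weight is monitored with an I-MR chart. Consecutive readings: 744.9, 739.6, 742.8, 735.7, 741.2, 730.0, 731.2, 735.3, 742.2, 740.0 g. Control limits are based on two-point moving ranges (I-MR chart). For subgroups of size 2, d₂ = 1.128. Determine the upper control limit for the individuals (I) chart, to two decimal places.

X̄ = (744.9 + 739.6 + 742.8 + 735.7 + 741.2 + 730.0 + 731.2 + 735.3 + 742.2 + 740.0) / 10 = 738.2900
Moving ranges: 5.3, 3.2, 7.1, 5.5, 11.2, 1.2, 4.1, 6.9, 2.2; M̄R̄ = 46.7000 / 9 = 5.1889
UCL = X̄ + 3·M̄R̄/d₂ = 738.2900 + 3 × 5.1889 / 1.128 = 752.0902

752.09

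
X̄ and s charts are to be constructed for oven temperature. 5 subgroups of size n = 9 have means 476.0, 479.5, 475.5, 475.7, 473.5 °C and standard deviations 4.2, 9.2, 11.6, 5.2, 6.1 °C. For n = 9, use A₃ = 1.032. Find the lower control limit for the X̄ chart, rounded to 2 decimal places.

468.55

X̄̄ = (476.0 + 479.5 + 475.5 + 475.7 + 473.5) / 5 = 476.0400
s̄ = (4.2 + 9.2 + 11.6 + 5.2 + 6.1) / 5 = 7.2600
LCL = X̄̄ − A₃·s̄ = 476.0400 − 1.032 × 7.2600 = 468.5477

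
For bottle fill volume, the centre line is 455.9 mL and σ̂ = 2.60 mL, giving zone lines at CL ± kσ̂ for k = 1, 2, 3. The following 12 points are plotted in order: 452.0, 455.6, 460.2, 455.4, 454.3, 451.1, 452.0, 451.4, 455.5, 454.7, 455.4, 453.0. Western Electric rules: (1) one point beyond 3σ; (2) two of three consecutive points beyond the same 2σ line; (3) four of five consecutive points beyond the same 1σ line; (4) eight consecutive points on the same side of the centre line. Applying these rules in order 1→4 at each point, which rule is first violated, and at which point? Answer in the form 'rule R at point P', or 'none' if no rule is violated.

Zone of each point (C = within 1σ̂, B = 1σ̂–2σ̂, A = 2σ̂–3σ̂, * = beyond 3σ̂; sign = side of CL): 1:-B, 2:-C, 3:+B, 4:-C, 5:-C, 6:-B, 7:-B, 8:-B, 9:-C, 10:-C, 11:-C, 12:-B
Rule 4 (eight consecutive points on the same side of the centre line) is satisfied at point 11.

rule 4 at point 11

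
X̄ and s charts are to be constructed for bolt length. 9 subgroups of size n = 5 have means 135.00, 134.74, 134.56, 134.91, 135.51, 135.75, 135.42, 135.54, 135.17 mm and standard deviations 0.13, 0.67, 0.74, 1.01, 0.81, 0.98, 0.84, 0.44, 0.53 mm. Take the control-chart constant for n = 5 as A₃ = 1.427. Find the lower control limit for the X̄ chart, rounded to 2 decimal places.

134.20

X̄̄ = (135.00 + 134.74 + 134.56 + 134.91 + 135.51 + 135.75 + 135.42 + 135.54 + 135.17) / 9 = 135.1778
s̄ = (0.13 + 0.67 + 0.74 + 1.01 + 0.81 + 0.98 + 0.84 + 0.44 + 0.53) / 9 = 0.6833
LCL = X̄̄ − A₃·s̄ = 135.1778 − 1.427 × 0.6833 = 134.2027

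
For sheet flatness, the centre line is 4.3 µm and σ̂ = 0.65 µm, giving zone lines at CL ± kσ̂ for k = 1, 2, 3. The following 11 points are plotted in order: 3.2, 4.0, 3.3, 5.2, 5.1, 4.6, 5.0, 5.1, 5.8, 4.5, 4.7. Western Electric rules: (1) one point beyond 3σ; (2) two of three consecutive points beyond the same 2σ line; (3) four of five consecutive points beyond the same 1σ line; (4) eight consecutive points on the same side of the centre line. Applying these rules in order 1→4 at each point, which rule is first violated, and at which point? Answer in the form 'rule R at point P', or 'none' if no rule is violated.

rule 3 at point 8

Zone of each point (C = within 1σ̂, B = 1σ̂–2σ̂, A = 2σ̂–3σ̂, * = beyond 3σ̂; sign = side of CL): 1:-B, 2:-C, 3:-B, 4:+B, 5:+B, 6:+C, 7:+B, 8:+B, 9:+A, 10:+C, 11:+C
Rule 3 (four of five consecutive points beyond the same 1σ limit) is satisfied at point 8.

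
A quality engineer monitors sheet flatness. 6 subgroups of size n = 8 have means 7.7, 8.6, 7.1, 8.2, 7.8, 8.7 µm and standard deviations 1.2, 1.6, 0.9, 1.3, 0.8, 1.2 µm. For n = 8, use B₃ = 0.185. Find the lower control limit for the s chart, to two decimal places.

0.22

s̄ = (1.2 + 1.6 + 0.9 + 1.3 + 0.8 + 1.2) / 6 = 1.1667
LCL_s = B₃·s̄ = 0.185 × 1.1667 = 0.2158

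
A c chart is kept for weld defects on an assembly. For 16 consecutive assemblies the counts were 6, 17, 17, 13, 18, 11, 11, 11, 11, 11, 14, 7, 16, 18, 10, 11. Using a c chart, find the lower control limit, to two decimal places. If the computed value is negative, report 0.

1.97

c̄ = (6 + 17 + 17 + 13 + 18 + 11 + 11 + 11 + 11 + 11 + 14 + 7 + 16 + 18 + 10 + 11) / 16 = 202 / 16 = 12.6250
LCL = c̄ − 3√c̄ = 12.6250 − 3 × 3.5532 = 1.9655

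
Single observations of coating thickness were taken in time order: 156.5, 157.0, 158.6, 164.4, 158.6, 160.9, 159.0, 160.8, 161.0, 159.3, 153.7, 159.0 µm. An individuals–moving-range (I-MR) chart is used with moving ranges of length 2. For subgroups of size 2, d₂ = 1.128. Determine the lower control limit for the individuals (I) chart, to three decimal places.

151.209

X̄ = (156.5 + 157.0 + 158.6 + 164.4 + 158.6 + 160.9 + 159.0 + 160.8 + 161.0 + 159.3 + 153.7 + 159.0) / 12 = 159.0667
Moving ranges: 0.5, 1.6, 5.8, 5.8, 2.3, 1.9, 1.8, 0.2, 1.7, 5.6, 5.3; M̄R̄ = 32.5000 / 11 = 2.9545
LCL = X̄ − 3·M̄R̄/d₂ = 159.0667 − 3 × 2.9545 / 1.128 = 151.2088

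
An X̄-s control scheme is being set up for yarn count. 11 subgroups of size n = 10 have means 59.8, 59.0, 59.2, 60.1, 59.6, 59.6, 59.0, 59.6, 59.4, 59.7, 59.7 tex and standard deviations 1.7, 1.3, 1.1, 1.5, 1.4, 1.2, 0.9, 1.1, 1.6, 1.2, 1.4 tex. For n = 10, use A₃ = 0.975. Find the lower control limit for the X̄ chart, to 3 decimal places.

X̄̄ = (59.8 + 59.0 + 59.2 + 60.1 + 59.6 + 59.6 + 59.0 + 59.6 + 59.4 + 59.7 + 59.7) / 11 = 59.5182
s̄ = (1.7 + 1.3 + 1.1 + 1.5 + 1.4 + 1.2 + 0.9 + 1.1 + 1.6 + 1.2 + 1.4) / 11 = 1.3091
LCL = X̄̄ − A₃·s̄ = 59.5182 − 0.975 × 1.3091 = 58.2418

58.242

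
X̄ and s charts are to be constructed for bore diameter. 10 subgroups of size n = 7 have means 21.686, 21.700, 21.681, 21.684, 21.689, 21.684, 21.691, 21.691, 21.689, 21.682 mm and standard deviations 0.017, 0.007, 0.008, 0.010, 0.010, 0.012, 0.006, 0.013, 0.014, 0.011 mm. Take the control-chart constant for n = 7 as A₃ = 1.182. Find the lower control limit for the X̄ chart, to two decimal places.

X̄̄ = (21.686 + 21.700 + 21.681 + 21.684 + 21.689 + 21.684 + 21.691 + 21.691 + 21.689 + 21.682) / 10 = 21.6877
s̄ = (0.017 + 0.007 + 0.008 + 0.010 + 0.010 + 0.012 + 0.006 + 0.013 + 0.014 + 0.011) / 10 = 0.0108
LCL = X̄̄ − A₃·s̄ = 21.6877 − 1.182 × 0.0108 = 21.6749

21.67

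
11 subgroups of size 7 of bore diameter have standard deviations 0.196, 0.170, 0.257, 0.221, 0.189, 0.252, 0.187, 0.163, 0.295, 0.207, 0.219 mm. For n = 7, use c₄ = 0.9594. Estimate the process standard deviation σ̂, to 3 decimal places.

s̄ = (0.196 + 0.170 + 0.257 + 0.221 + 0.189 + 0.252 + 0.187 + 0.163 + 0.295 + 0.207 + 0.219) / 11 = 0.2142
σ̂ = s̄ / c₄ = 0.2142 / 0.9594 = 0.2232

0.223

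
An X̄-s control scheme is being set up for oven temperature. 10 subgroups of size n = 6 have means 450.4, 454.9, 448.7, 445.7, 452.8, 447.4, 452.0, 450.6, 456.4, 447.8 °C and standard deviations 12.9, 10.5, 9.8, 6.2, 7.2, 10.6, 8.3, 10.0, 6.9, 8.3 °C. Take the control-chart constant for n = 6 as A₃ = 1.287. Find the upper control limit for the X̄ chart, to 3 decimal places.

X̄̄ = (450.4 + 454.9 + 448.7 + 445.7 + 452.8 + 447.4 + 452.0 + 450.6 + 456.4 + 447.8) / 10 = 450.6700
s̄ = (12.9 + 10.5 + 9.8 + 6.2 + 7.2 + 10.6 + 8.3 + 10.0 + 6.9 + 8.3) / 10 = 9.0700
UCL = X̄̄ + A₃·s̄ = 450.6700 + 1.287 × 9.0700 = 462.3431

462.343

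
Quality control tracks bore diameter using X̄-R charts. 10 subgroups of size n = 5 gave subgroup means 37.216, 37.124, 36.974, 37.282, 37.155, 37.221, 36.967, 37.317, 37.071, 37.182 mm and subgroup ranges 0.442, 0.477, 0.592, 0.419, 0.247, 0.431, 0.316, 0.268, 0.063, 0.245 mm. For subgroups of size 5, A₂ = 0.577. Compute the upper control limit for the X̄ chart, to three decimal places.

X̄̄ = (37.216 + 37.124 + 36.974 + 37.282 + 37.155 + 37.221 + 36.967 + 37.317 + 37.071 + 37.182) / 10 = 371.5090 / 10 = 37.1509
R̄ = (0.442 + 0.477 + 0.592 + 0.419 + 0.247 + 0.431 + 0.316 + 0.268 + 0.063 + 0.245) / 10 = 3.5000 / 10 = 0.3500
UCL = X̄̄ + A₂·R̄ = 37.1509 + 0.577 × 0.3500 = 37.3528

37.353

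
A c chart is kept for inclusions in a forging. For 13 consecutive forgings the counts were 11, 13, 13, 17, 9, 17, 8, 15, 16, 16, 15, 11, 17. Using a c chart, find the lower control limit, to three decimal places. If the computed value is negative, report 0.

c̄ = (11 + 13 + 13 + 17 + 9 + 17 + 8 + 15 + 16 + 16 + 15 + 11 + 17) / 13 = 178 / 13 = 13.6923
LCL = c̄ − 3√c̄ = 13.6923 − 3 × 3.7003 = 2.5914

2.591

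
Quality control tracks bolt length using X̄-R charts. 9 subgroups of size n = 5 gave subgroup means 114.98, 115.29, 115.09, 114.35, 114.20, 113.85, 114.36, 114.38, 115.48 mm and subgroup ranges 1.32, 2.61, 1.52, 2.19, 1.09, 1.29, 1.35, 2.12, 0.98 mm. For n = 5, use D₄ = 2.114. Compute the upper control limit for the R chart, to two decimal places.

3.40

R̄ = (1.32 + 2.61 + 1.52 + 2.19 + 1.09 + 1.29 + 1.35 + 2.12 + 0.98) / 9 = 14.4700 / 9 = 1.6078
UCL_R = D₄·R̄ = 2.114 × 1.6078 = 3.3988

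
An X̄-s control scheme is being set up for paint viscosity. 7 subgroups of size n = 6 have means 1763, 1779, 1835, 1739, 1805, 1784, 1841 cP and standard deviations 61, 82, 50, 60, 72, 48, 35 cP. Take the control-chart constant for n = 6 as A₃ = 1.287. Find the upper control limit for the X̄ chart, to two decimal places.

X̄̄ = (1763 + 1779 + 1835 + 1739 + 1805 + 1784 + 1841) / 7 = 1792.2857
s̄ = (61 + 82 + 50 + 60 + 72 + 48 + 35) / 7 = 58.2857
UCL = X̄̄ + A₃·s̄ = 1792.2857 + 1.287 × 58.2857 = 1867.2994

1867.30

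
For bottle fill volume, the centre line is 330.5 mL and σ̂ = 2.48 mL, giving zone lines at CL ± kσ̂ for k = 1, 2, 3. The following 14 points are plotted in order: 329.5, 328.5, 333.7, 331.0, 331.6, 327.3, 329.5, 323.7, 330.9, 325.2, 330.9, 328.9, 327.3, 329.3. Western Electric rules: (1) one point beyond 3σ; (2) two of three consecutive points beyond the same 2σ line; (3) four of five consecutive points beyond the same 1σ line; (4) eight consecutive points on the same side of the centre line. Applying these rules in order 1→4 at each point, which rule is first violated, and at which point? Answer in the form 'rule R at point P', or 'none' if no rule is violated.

Zone of each point (C = within 1σ̂, B = 1σ̂–2σ̂, A = 2σ̂–3σ̂, * = beyond 3σ̂; sign = side of CL): 1:-C, 2:-C, 3:+B, 4:+C, 5:+C, 6:-B, 7:-C, 8:-A, 9:+C, 10:-A, 11:+C, 12:-C, 13:-B, 14:-C
Rule 2 (two of three consecutive points beyond the same 2σ limit) is satisfied at point 10.

rule 2 at point 10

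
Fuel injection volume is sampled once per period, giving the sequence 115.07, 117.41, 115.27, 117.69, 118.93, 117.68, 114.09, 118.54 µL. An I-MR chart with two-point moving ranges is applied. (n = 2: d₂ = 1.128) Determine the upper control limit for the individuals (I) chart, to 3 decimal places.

X̄ = (115.07 + 117.41 + 115.27 + 117.69 + 118.93 + 117.68 + 114.09 + 118.54) / 8 = 116.8350
Moving ranges: 2.34, 2.14, 2.42, 1.24, 1.25, 3.59, 4.45; M̄R̄ = 17.4300 / 7 = 2.4900
UCL = X̄ + 3·M̄R̄/d₂ = 116.8350 + 3 × 2.4900 / 1.128 = 123.4573

123.457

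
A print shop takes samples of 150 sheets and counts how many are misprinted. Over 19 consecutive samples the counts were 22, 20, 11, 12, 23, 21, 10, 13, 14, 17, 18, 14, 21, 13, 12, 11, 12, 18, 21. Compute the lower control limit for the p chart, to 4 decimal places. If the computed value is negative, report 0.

p̄ = Σdᵢ / (k·n) = 303 / (19 × 150) = 0.10632
LCL = p̄ − 3·√(p̄(1−p̄)/n) = 0.10632 − 3 × 0.02517 = 0.03081

0.0308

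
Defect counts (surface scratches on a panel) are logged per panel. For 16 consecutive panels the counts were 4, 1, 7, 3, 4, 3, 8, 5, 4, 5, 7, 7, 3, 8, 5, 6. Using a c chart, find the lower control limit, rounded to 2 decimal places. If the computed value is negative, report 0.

c̄ = (4 + 1 + 7 + 3 + 4 + 3 + 8 + 5 + 4 + 5 + 7 + 7 + 3 + 8 + 5 + 6) / 16 = 80 / 16 = 5.0000
LCL = c̄ − 3√c̄ = 5.0000 − 3 × 2.2361 = -1.7082 → 0 (cannot be negative)

0.00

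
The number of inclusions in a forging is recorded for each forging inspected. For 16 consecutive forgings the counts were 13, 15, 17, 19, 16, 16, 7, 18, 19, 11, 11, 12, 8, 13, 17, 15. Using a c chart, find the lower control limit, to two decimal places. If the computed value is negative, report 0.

2.89

c̄ = (13 + 15 + 17 + 19 + 16 + 16 + 7 + 18 + 19 + 11 + 11 + 12 + 8 + 13 + 17 + 15) / 16 = 227 / 16 = 14.1875
LCL = c̄ − 3√c̄ = 14.1875 − 3 × 3.7666 = 2.8876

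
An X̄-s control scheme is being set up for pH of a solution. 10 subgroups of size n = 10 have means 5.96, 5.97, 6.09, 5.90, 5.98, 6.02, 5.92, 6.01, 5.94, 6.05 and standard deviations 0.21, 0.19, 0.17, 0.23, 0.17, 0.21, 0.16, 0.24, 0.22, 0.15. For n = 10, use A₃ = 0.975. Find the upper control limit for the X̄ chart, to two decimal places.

X̄̄ = (5.96 + 5.97 + 6.09 + 5.90 + 5.98 + 6.02 + 5.92 + 6.01 + 5.94 + 6.05) / 10 = 5.9840
s̄ = (0.21 + 0.19 + 0.17 + 0.23 + 0.17 + 0.21 + 0.16 + 0.24 + 0.22 + 0.15) / 10 = 0.1950
UCL = X̄̄ + A₃·s̄ = 5.9840 + 0.975 × 0.1950 = 6.1741

6.17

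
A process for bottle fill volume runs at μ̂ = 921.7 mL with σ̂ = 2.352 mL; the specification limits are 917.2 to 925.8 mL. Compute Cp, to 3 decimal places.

0.609

Cp = (USL − LSL) / (6σ̂) = (925.8 − 917.2) / (6 × 2.352) = 8.6000 / 14.1120 = 0.6094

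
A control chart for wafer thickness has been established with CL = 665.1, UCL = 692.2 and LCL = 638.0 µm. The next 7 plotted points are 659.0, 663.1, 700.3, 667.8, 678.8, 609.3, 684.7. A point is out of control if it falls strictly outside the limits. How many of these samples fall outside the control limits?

Compare each point to [638.0, 692.2]: sample 3 = 700.3 > UCL; sample 6 = 609.3 < LCL.

2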